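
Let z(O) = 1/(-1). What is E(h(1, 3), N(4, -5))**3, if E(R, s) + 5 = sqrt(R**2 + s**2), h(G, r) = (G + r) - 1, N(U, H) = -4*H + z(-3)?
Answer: -5675 + 445*sqrt(370) ≈ 2884.7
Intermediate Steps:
z(O) = -1
N(U, H) = -1 - 4*H (N(U, H) = -4*H - 1 = -1 - 4*H)
h(G, r) = -1 + G + r
E(R, s) = -5 + sqrt(R**2 + s**2)
E(h(1, 3), N(4, -5))**3 = (-5 + sqrt((-1 + 1 + 3)**2 + (-1 - 4*(-5))**2))**3 = (-5 + sqrt(3**2 + (-1 + 20)**2))**3 = (-5 + sqrt(9 + 19**2))**3 = (-5 + sqrt(9 + 361))**3 = (-5 + sqrt(370))**3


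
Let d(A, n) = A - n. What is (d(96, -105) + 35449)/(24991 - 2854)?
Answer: 35650/22137 ≈ 1.6104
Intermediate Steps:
(d(96, -105) + 35449)/(24991 - 2854) = ((96 - 1*(-105)) + 35449)/(24991 - 2854) = ((96 + 105) + 35449)/22137 = (201 + 35449)*(1/22137) = 35650*(1/22137) = 35650/22137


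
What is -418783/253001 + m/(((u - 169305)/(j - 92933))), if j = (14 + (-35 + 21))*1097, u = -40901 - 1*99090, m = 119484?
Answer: 702298809703951/19563049324 ≈ 35899.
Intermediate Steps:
u = -139991 (u = -40901 - 99090 = -139991)
j = 0 (j = (14 - 14)*1097 = 0*1097 = 0)
-418783/253001 + m/(((u - 169305)/(j - 92933))) = -418783/253001 + 119484/(((-139991 - 169305)/(0 - 92933))) = -418783*1/253001 + 119484/((-309296/(-92933))) = -418783/253001 + 119484/((-309296*(-1/92933))) = -418783/253001 + 119484/(309296/92933) = -418783/253001 + 119484*(92933/309296) = -418783/253001 + 2776001643/77324 = 702298809703951/19563049324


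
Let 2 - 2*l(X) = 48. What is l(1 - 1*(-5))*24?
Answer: -552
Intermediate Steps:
l(X) = -23 (l(X) = 1 - 1/2*48 = 1 - 24 = -23)
l(1 - 1*(-5))*24 = -23*24 = -552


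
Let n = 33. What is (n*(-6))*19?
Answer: -3762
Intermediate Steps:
(n*(-6))*19 = (33*(-6))*19 = -198*19 = -3762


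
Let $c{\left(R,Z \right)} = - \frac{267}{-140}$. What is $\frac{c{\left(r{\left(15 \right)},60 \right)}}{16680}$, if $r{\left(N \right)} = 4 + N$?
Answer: $\frac{89}{778400} \approx 0.00011434$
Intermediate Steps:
$c{\left(R,Z \right)} = \frac{267}{140}$ ($c{\left(R,Z \right)} = \left(-267\right) \left(- \frac{1}{140}\right) = \frac{267}{140}$)
$\frac{c{\left(r{\left(15 \right)},60 \right)}}{16680} = \frac{267}{140 \cdot 16680} = \frac{267}{140} \cdot \frac{1}{16680} = \frac{89}{778400}$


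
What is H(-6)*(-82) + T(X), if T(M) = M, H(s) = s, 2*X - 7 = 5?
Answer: 498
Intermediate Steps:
X = 6 (X = 7/2 + (½)*5 = 7/2 + 5/2 = 6)
H(-6)*(-82) + T(X) = -6*(-82) + 6 = 492 + 6 = 498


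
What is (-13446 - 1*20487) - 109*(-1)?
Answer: -33824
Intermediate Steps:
(-13446 - 1*20487) - 109*(-1) = (-13446 - 20487) - 1*(-109) = -33933 + 109 = -33824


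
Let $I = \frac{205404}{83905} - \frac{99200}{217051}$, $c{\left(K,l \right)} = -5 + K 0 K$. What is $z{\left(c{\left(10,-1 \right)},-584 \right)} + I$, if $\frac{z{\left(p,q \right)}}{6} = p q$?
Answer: $\frac{319104615763204}{18211664155} \approx 17522.0$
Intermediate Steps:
$c{\left(K,l \right)} = -5$ ($c{\left(K,l \right)} = -5 + K 0 = -5 + 0 = -5$)
$z{\left(p,q \right)} = 6 p q$
$I = \frac{36259767604}{18211664155}$ ($I = 205404 \cdot \frac{1}{83905} - \frac{99200}{217051} = \frac{205404}{83905} - \frac{99200}{217051} = \frac{36259767604}{18211664155} \approx 1.991$)
$z{\left(c{\left(10,-1 \right)},-584 \right)} + I = 6 \left(-5\right) \left(-584\right) + \frac{36259767604}{18211664155} = 17520 + \frac{36259767604}{18211664155} = \frac{319104615763204}{18211664155}$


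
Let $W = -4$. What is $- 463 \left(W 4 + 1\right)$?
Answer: $6945$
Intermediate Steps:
$- 463 \left(W 4 + 1\right) = - 463 \left(\left(-4\right) 4 + 1\right) = - 463 \left(-16 + 1\right) = \left(-463\right) \left(-15\right) = 6945$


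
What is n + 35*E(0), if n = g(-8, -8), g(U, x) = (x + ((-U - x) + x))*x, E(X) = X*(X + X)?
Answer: 0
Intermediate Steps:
E(X) = 2*X² (E(X) = X*(2*X) = 2*X²)
g(U, x) = x*(x - U) (g(U, x) = (x - U)*x = x*(x - U))
n = 0 (n = -8*(-8 - 1*(-8)) = -8*(-8 + 8) = -8*0 = 0)
n + 35*E(0) = 0 + 35*(2*0²) = 0 + 35*(2*0) = 0 + 35*0 = 0 + 0 = 0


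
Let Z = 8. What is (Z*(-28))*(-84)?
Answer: 18816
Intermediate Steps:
(Z*(-28))*(-84) = (8*(-28))*(-84) = -224*(-84) = 18816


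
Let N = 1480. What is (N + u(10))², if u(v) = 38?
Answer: 2304324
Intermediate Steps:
(N + u(10))² = (1480 + 38)² = 1518² = 2304324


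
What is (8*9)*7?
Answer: 504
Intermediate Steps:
(8*9)*7 = 72*7 = 504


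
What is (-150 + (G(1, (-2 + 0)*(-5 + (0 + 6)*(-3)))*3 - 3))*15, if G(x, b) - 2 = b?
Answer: -135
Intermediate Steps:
G(x, b) = 2 + b
(-150 + (G(1, (-2 + 0)*(-5 + (0 + 6)*(-3)))*3 - 3))*15 = (-150 + ((2 + (-2 + 0)*(-5 + (0 + 6)*(-3)))*3 - 3))*15 = (-150 + ((2 - 2*(-5 + 6*(-3)))*3 - 3))*15 = (-150 + ((2 - 2*(-5 - 18))*3 - 3))*15 = (-150 + ((2 - 2*(-23))*3 - 3))*15 = (-150 + ((2 + 46)*3 - 3))*15 = (-150 + (48*3 - 3))*15 = (-150 + (144 - 3))*15 = (-150 + 141)*15 = -9*15 = -135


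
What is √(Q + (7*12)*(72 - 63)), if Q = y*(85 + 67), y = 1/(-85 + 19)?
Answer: 2*√205194/33 ≈ 27.454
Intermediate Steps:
y = -1/66 (y = 1/(-66) = -1/66 ≈ -0.015152)
Q = -76/33 (Q = -(85 + 67)/66 = -1/66*152 = -76/33 ≈ -2.3030)
√(Q + (7*12)*(72 - 63)) = √(-76/33 + (7*12)*(72 - 63)) = √(-76/33 + 84*9) = √(-76/33 + 756) = √(24872/33) = 2*√205194/33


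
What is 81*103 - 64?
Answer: 8279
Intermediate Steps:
81*103 - 64 = 8343 - 64 = 8279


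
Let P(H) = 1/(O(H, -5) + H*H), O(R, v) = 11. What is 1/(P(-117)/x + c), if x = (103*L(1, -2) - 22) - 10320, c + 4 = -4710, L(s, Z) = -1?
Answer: -143096500/674556901001 ≈ -0.00021213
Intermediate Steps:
c = -4714 (c = -4 - 4710 = -4714)
x = -10445 (x = (103*(-1) - 22) - 10320 = (-103 - 22) - 10320 = -125 - 10320 = -10445)
P(H) = 1/(11 + H²) (P(H) = 1/(11 + H*H) = 1/(11 + H²))
1/(P(-117)/x + c) = 1/(1/((11 + (-117)²)*(-10445)) - 4714) = 1/(-1/10445/(11 + 13689) - 4714) = 1/(-1/10445/13700 - 4714) = 1/((1/13700)*(-1/10445) - 4714) = 1/(-1/143096500 - 4714) = 1/(-674556901001/143096500) = -143096500/674556901001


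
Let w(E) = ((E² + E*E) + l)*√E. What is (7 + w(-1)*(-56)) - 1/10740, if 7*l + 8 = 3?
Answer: 75179/10740 - 72*I ≈ 6.9999 - 72.0*I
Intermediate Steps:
l = -5/7 (l = -8/7 + (⅐)*3 = -8/7 + 3/7 = -5/7 ≈ -0.71429)
w(E) = √E*(-5/7 + 2*E²) (w(E) = ((E² + E*E) - 5/7)*√E = ((E² + E²) - 5/7)*√E = (2*E² - 5/7)*√E = (-5/7 + 2*E²)*√E = √E*(-5/7 + 2*E²))
(7 + w(-1)*(-56)) - 1/10740 = (7 + (√(-1)*(-5 + 14*(-1)²)/7)*(-56)) - 1/10740 = (7 + (I*(-5 + 14*1)/7)*(-56)) - 1*1/10740 = (7 + (I*(-5 + 14)/7)*(-56)) - 1/10740 = (7 + ((⅐)*I*9)*(-56)) - 1/10740 = (7 + (9*I/7)*(-56)) - 1/10740 = (7 - 72*I) - 1/10740 = 75179/10740 - 72*I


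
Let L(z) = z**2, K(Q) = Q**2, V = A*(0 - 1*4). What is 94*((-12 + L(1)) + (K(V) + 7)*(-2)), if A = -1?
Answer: -5358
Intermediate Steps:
V = 4 (V = -(0 - 1*4) = -(0 - 4) = -1*(-4) = 4)
94*((-12 + L(1)) + (K(V) + 7)*(-2)) = 94*((-12 + 1**2) + (4**2 + 7)*(-2)) = 94*((-12 + 1) + (16 + 7)*(-2)) = 94*(-11 + 23*(-2)) = 94*(-11 - 46) = 94*(-57) = -5358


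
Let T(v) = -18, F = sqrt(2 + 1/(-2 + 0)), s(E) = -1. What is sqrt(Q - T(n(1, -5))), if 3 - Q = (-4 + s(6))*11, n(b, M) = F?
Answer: 2*sqrt(19) ≈ 8.7178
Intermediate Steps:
F = sqrt(6)/2 (F = sqrt(2 + 1/(-2)) = sqrt(2 - 1/2) = sqrt(3/2) = sqrt(6)/2 ≈ 1.2247)
n(b, M) = sqrt(6)/2
Q = 58 (Q = 3 - (-4 - 1)*11 = 3 - (-5)*11 = 3 - 1*(-55) = 3 + 55 = 58)
sqrt(Q - T(n(1, -5))) = sqrt(58 - 1*(-18)) = sqrt(58 + 18) = sqrt(76) = 2*sqrt(19)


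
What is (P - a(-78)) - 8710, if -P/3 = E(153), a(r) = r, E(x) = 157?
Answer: -9103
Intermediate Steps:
P = -471 (P = -3*157 = -471)
(P - a(-78)) - 8710 = (-471 - 1*(-78)) - 8710 = (-471 + 78) - 8710 = -393 - 8710 = -9103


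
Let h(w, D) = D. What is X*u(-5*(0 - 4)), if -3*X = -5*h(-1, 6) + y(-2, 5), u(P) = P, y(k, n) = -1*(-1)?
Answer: 580/3 ≈ 193.33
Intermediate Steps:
y(k, n) = 1
X = 29/3 (X = -(-5*6 + 1)/3 = -(-30 + 1)/3 = -⅓*(-29) = 29/3 ≈ 9.6667)
X*u(-5*(0 - 4)) = 29*(-5*(0 - 4))/3 = 29*(-5*(-4))/3 = (29/3)*20 = 580/3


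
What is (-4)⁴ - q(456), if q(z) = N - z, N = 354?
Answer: 358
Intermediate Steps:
q(z) = 354 - z
(-4)⁴ - q(456) = (-4)⁴ - (354 - 1*456) = 256 - (354 - 456) = 256 - 1*(-102) = 256 + 102 = 358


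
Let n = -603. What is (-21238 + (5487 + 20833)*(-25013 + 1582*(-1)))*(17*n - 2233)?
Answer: 8738820448792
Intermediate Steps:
(-21238 + (5487 + 20833)*(-25013 + 1582*(-1)))*(17*n - 2233) = (-21238 + (5487 + 20833)*(-25013 + 1582*(-1)))*(17*(-603) - 2233) = (-21238 + 26320*(-25013 - 1582))*(-10251 - 2233) = (-21238 + 26320*(-26595))*(-12484) = (-21238 - 699980400)*(-12484) = -700001638*(-12484) = 8738820448792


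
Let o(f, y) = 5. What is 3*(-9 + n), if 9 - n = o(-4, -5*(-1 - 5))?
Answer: -15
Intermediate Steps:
n = 4 (n = 9 - 1*5 = 9 - 5 = 4)
3*(-9 + n) = 3*(-9 + 4) = 3*(-5) = -15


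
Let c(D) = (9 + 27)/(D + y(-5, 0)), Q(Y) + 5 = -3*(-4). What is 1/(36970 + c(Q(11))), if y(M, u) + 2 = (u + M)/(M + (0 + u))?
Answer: 1/36976 ≈ 2.7045e-5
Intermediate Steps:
Q(Y) = 7 (Q(Y) = -5 - 3*(-4) = -5 + 12 = 7)
y(M, u) = -1 (y(M, u) = -2 + (u + M)/(M + (0 + u)) = -2 + (M + u)/(M + u) = -2 + 1 = -1)
c(D) = 36/(-1 + D) (c(D) = (9 + 27)/(D - 1) = 36/(-1 + D))
1/(36970 + c(Q(11))) = 1/(36970 + 36/(-1 + 7)) = 1/(36970 + 36/6) = 1/(36970 + 36*(⅙)) = 1/(36970 + 6) = 1/36976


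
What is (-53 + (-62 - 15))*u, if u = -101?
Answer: 13130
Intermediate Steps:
(-53 + (-62 - 15))*u = (-53 + (-62 - 15))*(-101) = (-53 - 77)*(-101) = -130*(-101) = 13130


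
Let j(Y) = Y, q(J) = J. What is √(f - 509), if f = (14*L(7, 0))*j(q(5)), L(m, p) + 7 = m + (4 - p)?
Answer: I*√229 ≈ 15.133*I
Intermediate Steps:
L(m, p) = -3 + m - p (L(m, p) = -7 + (m + (4 - p)) = -7 + (4 + m - p) = -3 + m - p)
f = 280 (f = (14*(-3 + 7 - 1*0))*5 = (14*(-3 + 7 + 0))*5 = (14*4)*5 = 56*5 = 280)
√(f - 509) = √(280 - 509) = √(-229) = I*√229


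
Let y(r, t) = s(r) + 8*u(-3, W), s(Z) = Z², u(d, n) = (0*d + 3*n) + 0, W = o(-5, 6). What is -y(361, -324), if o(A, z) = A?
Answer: -130201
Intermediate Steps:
W = -5
u(d, n) = 3*n (u(d, n) = (0 + 3*n) + 0 = 3*n + 0 = 3*n)
y(r, t) = -120 + r² (y(r, t) = r² + 8*(3*(-5)) = r² + 8*(-15) = r² - 120 = -120 + r²)
-y(361, -324) = -(-120 + 361²) = -(-120 + 130321) = -1*130201 = -130201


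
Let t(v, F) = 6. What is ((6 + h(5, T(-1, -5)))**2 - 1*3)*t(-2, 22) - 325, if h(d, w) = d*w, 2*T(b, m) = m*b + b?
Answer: 1193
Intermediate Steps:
T(b, m) = b/2 + b*m/2 (T(b, m) = (m*b + b)/2 = (b*m + b)/2 = (b + b*m)/2 = b/2 + b*m/2)
((6 + h(5, T(-1, -5)))**2 - 1*3)*t(-2, 22) - 325 = ((6 + 5*((1/2)*(-1)*(1 - 5)))**2 - 1*3)*6 - 325 = ((6 + 5*((1/2)*(-1)*(-4)))**2 - 3)*6 - 325 = ((6 + 5*2)**2 - 3)*6 - 325 = ((6 + 10)**2 - 3)*6 - 325 = (16**2 - 3)*6 - 325 = (256 - 3)*6 - 325 = 253*6 - 325 = 1518 - 325 = 1193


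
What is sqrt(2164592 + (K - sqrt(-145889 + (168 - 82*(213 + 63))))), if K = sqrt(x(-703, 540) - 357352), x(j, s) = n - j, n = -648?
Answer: sqrt(2164592 + I*sqrt(357297) - I*sqrt(168353)) ≈ 1471.3 + 0.064*I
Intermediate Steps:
x(j, s) = -648 - j
K = I*sqrt(357297) (K = sqrt((-648 - 1*(-703)) - 357352) = sqrt((-648 + 703) - 357352) = sqrt(55 - 357352) = sqrt(-357297) = I*sqrt(357297) ≈ 597.74*I)
sqrt(2164592 + (K - sqrt(-145889 + (168 - 82*(213 + 63))))) = sqrt(2164592 + (I*sqrt(357297) - sqrt(-145889 + (168 - 82*(213 + 63))))) = sqrt(2164592 + (I*sqrt(357297) - sqrt(-145889 + (168 - 82*276)))) = sqrt(2164592 + (I*sqrt(357297) - sqrt(-145889 + (168 - 22632)))) = sqrt(2164592 + (I*sqrt(357297) - sqrt(-145889 - 22464))) = sqrt(2164592 + (I*sqrt(357297) - sqrt(-168353))) = sqrt(2164592 + (I*sqrt(357297) - I*sqrt(168353))) = sqrt(2164592 + I*sqrt(357297) - I*sqrt(168353))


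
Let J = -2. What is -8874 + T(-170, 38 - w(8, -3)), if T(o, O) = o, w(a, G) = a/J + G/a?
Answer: -9044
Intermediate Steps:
w(a, G) = -a/2 + G/a (w(a, G) = a/(-2) + G/a = a*(-½) + G/a = -a/2 + G/a)
-8874 + T(-170, 38 - w(8, -3)) = -8874 - 170 = -9044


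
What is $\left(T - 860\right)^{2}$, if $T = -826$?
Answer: $2842596$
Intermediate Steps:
$\left(T - 860\right)^{2} = \left(-826 - 860\right)^{2} = \left(-1686\right)^{2} = 2842596$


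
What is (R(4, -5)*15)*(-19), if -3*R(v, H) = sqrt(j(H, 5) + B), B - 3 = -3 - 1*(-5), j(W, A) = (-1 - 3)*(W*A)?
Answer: 95*sqrt(105) ≈ 973.46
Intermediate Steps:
j(W, A) = -4*A*W
B = 5 (B = 3 + (-3 - 1*(-5)) = 3 + (-3 + 5) = 3 + 2 = 5)
R(v, H) = -sqrt(5 - 20*H)/3 (R(v, H) = -sqrt(-4*5*H + 5)/3 = -sqrt(-20*H + 5)/3 = -sqrt(5 - 20*H)/3)
(R(4, -5)*15)*(-19) = (-sqrt(5 - 20*(-5))/3*15)*(-19) = (-sqrt(5 + 100)/3*15)*(-19) = (-sqrt(105)/3*15)*(-19) = -5*sqrt(105)*(-19) = 95*sqrt(105)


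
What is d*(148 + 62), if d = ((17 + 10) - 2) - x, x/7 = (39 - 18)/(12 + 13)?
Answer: 20076/5 ≈ 4015.2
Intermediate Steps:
x = 147/25 (x = 7*((39 - 18)/(12 + 13)) = 7*(21/25) = 147/25 ≈ 5.8800)
d = 478/25 (d = ((17 + 10) - 2) - 1*147/25 = (27 - 2) - 147/25 = 25 - 147/25 = 478/25 ≈ 19.120)
d*(148 + 62) = 478*(148 + 62)/25 = (478/25)*210 = 20076/5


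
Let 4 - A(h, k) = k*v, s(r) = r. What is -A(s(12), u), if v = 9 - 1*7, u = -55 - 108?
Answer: -330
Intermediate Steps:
u = -163
v = 2 (v = 9 - 7 = 2)
A(h, k) = 4 - 2*k (A(h, k) = 4 - k*2 = 4 - 2*k)
-A(s(12), u) = -(4 - 2*(-163)) = -(4 + 326) = -1*330 = -330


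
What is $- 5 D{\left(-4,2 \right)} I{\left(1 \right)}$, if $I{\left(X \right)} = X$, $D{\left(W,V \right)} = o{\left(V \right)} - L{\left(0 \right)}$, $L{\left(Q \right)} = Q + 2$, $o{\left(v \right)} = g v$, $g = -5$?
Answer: $60$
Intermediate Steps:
$o{\left(v \right)} = - 5 v$
$L{\left(Q \right)} = 2 + Q$
$D{\left(W,V \right)} = -2 - 5 V$ ($D{\left(W,V \right)} = - 5 V - \left(2 + 0\right) = - 5 V - 2 = -2 - 5 V$)
$- 5 D{\left(-4,2 \right)} I{\left(1 \right)} = - 5 \left(-2 - 10\right) 1 = \left(-5\right) \left(-12\right) 1 = 60 \cdot 1 = 60$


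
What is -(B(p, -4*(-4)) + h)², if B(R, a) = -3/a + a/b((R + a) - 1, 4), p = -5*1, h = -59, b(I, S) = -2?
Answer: -1155625/256 ≈ -4514.2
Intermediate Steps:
p = -5
B(R, a) = -3/a - a/2 (B(R, a) = -3/a + a/(-2) = -3/a + a*(-½) = -3/a - a/2)
-(B(p, -4*(-4)) + h)² = -((-3/((-4*(-4))) - (-2)*(-4)) - 59)² = -((-3/16 - ½*16) - 59)² = -((-3*1/16 - 8) - 59)² = -((-3/16 - 8) - 59)² = -(-131/16 - 59)² = -(-1075/16)² = -1*1155625/256 = -1155625/256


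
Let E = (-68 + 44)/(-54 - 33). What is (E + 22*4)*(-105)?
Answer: -268800/29 ≈ -9269.0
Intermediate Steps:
E = 8/29 (E = -24/(-87) = -24*(-1/87) = 8/29 ≈ 0.27586)
(E + 22*4)*(-105) = (8/29 + 22*4)*(-105) = (8/29 + 88)*(-105) = (2560/29)*(-105) = -268800/29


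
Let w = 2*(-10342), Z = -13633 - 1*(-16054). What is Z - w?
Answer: 23105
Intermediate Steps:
Z = 2421 (Z = -13633 + 16054 = 2421)
w = -20684
Z - w = 2421 - 1*(-20684) = 2421 + 20684 = 23105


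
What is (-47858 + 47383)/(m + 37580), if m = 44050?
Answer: -95/16326 ≈ -0.0058189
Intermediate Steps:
(-47858 + 47383)/(m + 37580) = (-47858 + 47383)/(44050 + 37580) = -475/81630 = -475*1/81630 = -95/16326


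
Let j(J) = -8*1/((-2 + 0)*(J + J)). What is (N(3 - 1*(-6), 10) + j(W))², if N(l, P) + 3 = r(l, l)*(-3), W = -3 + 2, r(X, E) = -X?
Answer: 484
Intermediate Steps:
W = -1
N(l, P) = -3 + 3*l (N(l, P) = -3 - l*(-3) = -3 + 3*l)
j(J) = 2/J (j(J) = -8*(-1/(4*J)) = -(-2)/J = 2/J)
(N(3 - 1*(-6), 10) + j(W))² = ((-3 + 3*(3 - 1*(-6))) + 2/(-1))² = ((-3 + 3*(3 + 6)) + 2*(-1))² = ((-3 + 3*9) - 2)² = ((-3 + 27) - 2)² = (24 - 2)² = 22² = 484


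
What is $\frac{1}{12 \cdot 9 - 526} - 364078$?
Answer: $- \frac{152184605}{418} \approx -3.6408 \cdot 10^{5}$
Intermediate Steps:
$\frac{1}{12 \cdot 9 - 526} - 364078 = \frac{1}{108 - 526} - 364078 = \frac{1}{-418} - 364078 = - \frac{1}{418} - 364078 = - \frac{152184605}{418}$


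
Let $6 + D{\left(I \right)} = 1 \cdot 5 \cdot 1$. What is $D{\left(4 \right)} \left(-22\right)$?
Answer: $22$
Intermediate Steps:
$D{\left(I \right)} = -1$ ($D{\left(I \right)} = -6 + 1 \cdot 5 \cdot 1 = -6 + 5 \cdot 1 = -6 + 5 = -1$)
$D{\left(4 \right)} \left(-22\right) = \left(-1\right) \left(-22\right) = 22$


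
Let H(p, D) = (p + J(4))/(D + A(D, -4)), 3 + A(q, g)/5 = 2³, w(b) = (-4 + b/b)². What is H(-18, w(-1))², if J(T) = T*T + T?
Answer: 1/289 ≈ 0.0034602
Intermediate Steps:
J(T) = T + T² (J(T) = T² + T = T + T²)
w(b) = 9 (w(b) = (-4 + 1)² = (-3)² = 9)
A(q, g) = 25 (A(q, g) = -15 + 5*2³ = -15 + 5*8 = -15 + 40 = 25)
H(p, D) = (20 + p)/(25 + D) (H(p, D) = (p + 4*(1 + 4))/(D + 25) = (p + 4*5)/(25 + D) = (p + 20)/(25 + D) = (20 + p)/(25 + D))
H(-18, w(-1))² = ((20 - 18)/(25 + 9))² = (2/34)² = ((1/34)*2)² = (1/17)² = 1/289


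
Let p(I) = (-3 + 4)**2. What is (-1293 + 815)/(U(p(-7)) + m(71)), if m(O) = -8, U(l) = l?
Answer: 478/7 ≈ 68.286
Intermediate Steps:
p(I) = 1 (p(I) = 1**2 = 1)
(-1293 + 815)/(U(p(-7)) + m(71)) = (-1293 + 815)/(1 - 8) = -478/(-7) = -478*(-1/7) = 478/7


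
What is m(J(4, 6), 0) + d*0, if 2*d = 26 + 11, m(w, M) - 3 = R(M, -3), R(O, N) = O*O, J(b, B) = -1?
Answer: 3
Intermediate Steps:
R(O, N) = O²
m(w, M) = 3 + M²
d = 37/2 (d = (26 + 11)/2 = (½)*37 = 37/2 ≈ 18.500)
m(J(4, 6), 0) + d*0 = (3 + 0²) + (37/2)*0 = (3 + 0) + 0 = 3 + 0 = 3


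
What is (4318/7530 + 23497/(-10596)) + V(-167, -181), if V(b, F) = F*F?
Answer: 435633259633/13297980 ≈ 32759.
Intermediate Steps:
V(b, F) = F**2
(4318/7530 + 23497/(-10596)) + V(-167, -181) = (4318/7530 + 23497/(-10596)) + (-181)**2 = (4318*(1/7530) + 23497*(-1/10596)) + 32761 = (2159/3765 - 23497/10596) + 32761 = -21863147/13297980 + 32761 = 435633259633/13297980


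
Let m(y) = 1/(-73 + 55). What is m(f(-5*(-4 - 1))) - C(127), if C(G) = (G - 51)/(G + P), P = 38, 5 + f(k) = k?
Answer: -511/990 ≈ -0.51616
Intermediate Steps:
f(k) = -5 + k
m(y) = -1/18 (m(y) = 1/(-18) = -1/18)
C(G) = (-51 + G)/(38 + G) (C(G) = (G - 51)/(G + 38) = (-51 + G)/(38 + G))
m(f(-5*(-4 - 1))) - C(127) = -1/18 - (-51 + 127)/(38 + 127) = -1/18 - 76/165 = -511/990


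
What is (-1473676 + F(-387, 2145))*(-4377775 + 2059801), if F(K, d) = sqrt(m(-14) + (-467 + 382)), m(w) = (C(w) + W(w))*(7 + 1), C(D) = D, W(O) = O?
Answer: 3415942652424 - 2317974*I*sqrt(309) ≈ 3.4159e+12 - 4.0746e+7*I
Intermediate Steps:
m(w) = 16*w (m(w) = (w + w)*(7 + 1) = (2*w)*8 = 16*w)
F(K, d) = I*sqrt(309) (F(K, d) = sqrt(16*(-14) + (-467 + 382)) = sqrt(-224 - 85) = sqrt(-309) = I*sqrt(309))
(-1473676 + F(-387, 2145))*(-4377775 + 2059801) = (-1473676 + I*sqrt(309))*(-4377775 + 2059801) = (-1473676 + I*sqrt(309))*(-2317974) = 3415942652424 - 2317974*I*sqrt(309)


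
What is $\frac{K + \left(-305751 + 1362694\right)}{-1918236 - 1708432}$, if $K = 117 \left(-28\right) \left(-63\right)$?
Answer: $- \frac{1263331}{3626668} \approx -0.34834$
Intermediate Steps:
$K = 206388$ ($K = \left(-3276\right) \left(-63\right) = 206388$)
$\frac{K + \left(-305751 + 1362694\right)}{-1918236 - 1708432} = \frac{206388 + \left(-305751 + 1362694\right)}{-1918236 - 1708432} = \frac{206388 + 1056943}{-3626668} = 1263331 \left(- \frac{1}{3626668}\right) = - \frac{1263331}{3626668}$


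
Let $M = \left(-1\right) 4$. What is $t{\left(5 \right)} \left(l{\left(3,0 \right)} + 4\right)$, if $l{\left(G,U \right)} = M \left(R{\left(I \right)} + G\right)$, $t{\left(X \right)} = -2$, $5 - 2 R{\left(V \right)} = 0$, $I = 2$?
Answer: $36$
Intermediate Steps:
$R{\left(V \right)} = \frac{5}{2}$ ($R{\left(V \right)} = \frac{5}{2} - 0 = \frac{5}{2} + 0 = \frac{5}{2}$)
$M = -4$
$l{\left(G,U \right)} = -10 - 4 G$ ($l{\left(G,U \right)} = - 4 \left(\frac{5}{2} + G\right) = -10 - 4 G$)
$t{\left(5 \right)} \left(l{\left(3,0 \right)} + 4\right) = - 2 \left(\left(-10 - 12\right) + 4\right) = - 2 \left(-22 + 4\right) = \left(-2\right) \left(-18\right) = 36$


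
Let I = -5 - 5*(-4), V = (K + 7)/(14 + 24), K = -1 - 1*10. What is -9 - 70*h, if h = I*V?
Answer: 1929/19 ≈ 101.53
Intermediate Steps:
K = -11 (K = -1 - 10 = -11)
V = -2/19 (V = (-11 + 7)/(14 + 24) = -4/38 = -4*1/38 = -2/19 ≈ -0.10526)
I = 15 (I = -5 + 20 = 15)
h = -30/19 (h = 15*(-2/19) = -30/19 ≈ -1.5789)
-9 - 70*h = -9 - 70*(-30/19) = -9 + 2100/19 = 1929/19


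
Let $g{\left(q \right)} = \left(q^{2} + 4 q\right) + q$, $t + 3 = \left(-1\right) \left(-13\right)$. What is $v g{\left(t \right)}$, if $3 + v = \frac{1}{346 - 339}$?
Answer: $- \frac{3000}{7} \approx -428.57$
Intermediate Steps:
$v = - \frac{20}{7}$ ($v = -3 + \frac{1}{346 - 339} = -3 + \frac{1}{7} = - \frac{20}{7} \approx -2.8571$)
$t = 10$ ($t = -3 - -13 = -3 + 13 = 10$)
$g{\left(q \right)} = q^{2} + 5 q$
$v g{\left(t \right)} = - \frac{20 \cdot 10 \left(5 + 10\right)}{7} = - \frac{20 \cdot 10 \cdot 15}{7} = \left(- \frac{20}{7}\right) 150 = - \frac{3000}{7}$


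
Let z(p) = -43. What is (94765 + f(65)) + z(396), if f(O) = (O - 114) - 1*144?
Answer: 94529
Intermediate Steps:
f(O) = -258 + O (f(O) = (-114 + O) - 144 = -258 + O)
(94765 + f(65)) + z(396) = (94765 + (-258 + 65)) - 43 = (94765 - 193) - 43 = 94572 - 43 = 94529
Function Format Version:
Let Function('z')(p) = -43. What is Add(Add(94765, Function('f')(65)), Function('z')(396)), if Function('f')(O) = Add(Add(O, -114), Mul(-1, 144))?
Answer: 94529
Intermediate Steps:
Function('f')(O) = Add(-258, O) (Function('f')(O) = Add(Add(-114, O), -144) = Add(-258, O))
Add(Add(94765, Function('f')(65)), Function('z')(396)) = Add(Add(94765, Add(-258, 65)), -43) = Add(Add(94765, -193), -43) = Add(94572, -43) = 94529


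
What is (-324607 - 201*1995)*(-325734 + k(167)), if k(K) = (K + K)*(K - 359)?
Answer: 282884646924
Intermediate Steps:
k(K) = 2*K*(-359 + K) (k(K) = (2*K)*(-359 + K) = 2*K*(-359 + K))
(-324607 - 201*1995)*(-325734 + k(167)) = (-324607 - 201*1995)*(-325734 + 2*167*(-359 + 167)) = (-324607 - 400995)*(-325734 + 2*167*(-192)) = -725602*(-325734 - 64128) = -725602*(-389862) = 282884646924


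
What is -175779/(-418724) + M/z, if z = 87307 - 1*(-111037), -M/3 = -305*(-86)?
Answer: 119707401/5190712066 ≈ 0.023062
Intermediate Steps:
M = -78690 (M = -(-915)*(-86) = -3*26230 = -78690)
z = 198344 (z = 87307 + 111037 = 198344)
-175779/(-418724) + M/z = -175779/(-418724) - 78690/198344 = -175779*(-1/418724) - 78690*1/198344 = 175779/418724 - 39345/99172 = 119707401/5190712066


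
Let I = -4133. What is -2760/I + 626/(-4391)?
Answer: 9531902/18148003 ≈ 0.52523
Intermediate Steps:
-2760/I + 626/(-4391) = -2760/(-4133) + 626/(-4391) = -2760*(-1/4133) + 626*(-1/4391) = 2760/4133 - 626/4391 = 9531902/18148003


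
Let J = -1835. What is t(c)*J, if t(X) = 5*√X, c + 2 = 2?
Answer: 0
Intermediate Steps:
c = 0 (c = -2 + 2 = 0)
t(c)*J = (5*√0)*(-1835) = (5*0)*(-1835) = 0*(-1835) = 0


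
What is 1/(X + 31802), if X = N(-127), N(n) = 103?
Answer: 1/31905 ≈ 3.1343e-5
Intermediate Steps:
X = 103
1/(X + 31802) = 1/(103 + 31802) = 1/31905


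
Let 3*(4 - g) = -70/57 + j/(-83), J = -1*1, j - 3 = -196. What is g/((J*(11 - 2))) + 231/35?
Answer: 3957416/638685 ≈ 6.1962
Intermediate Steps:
j = -193 (j = 3 - 196 = -193)
J = -1
g = 51581/14193 (g = 4 - (-70/57 - 193/(-83))/3 = 4 - (-70*1/57 - 193*(-1/83))/3 = 4 - (-70/57 + 193/83)/3 = 4 - ⅓*5191/4731 = 4 - 5191/14193 = 51581/14193 ≈ 3.6343)
g/((J*(11 - 2))) + 231/35 = 51581/(14193*((-(11 - 2)))) + 231/35 = 51581/(14193*((-1*9))) + 231*(1/35) = (51581/14193)/(-9) + 33/5 = (51581/14193)*(-⅑) + 33/5 = -51581/127737 + 33/5 = 3957416/638685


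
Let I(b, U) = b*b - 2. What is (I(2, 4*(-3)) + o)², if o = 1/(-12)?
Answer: 529/144 ≈ 3.6736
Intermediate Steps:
o = -1/12 ≈ -0.083333
I(b, U) = -2 + b² (I(b, U) = b² - 2 = -2 + b²)
(I(2, 4*(-3)) + o)² = ((-2 + 2²) - 1/12)² = ((-2 + 4) - 1/12)² = (2 - 1/12)² = (23/12)² = 529/144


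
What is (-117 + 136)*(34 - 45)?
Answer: -209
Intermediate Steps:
(-117 + 136)*(34 - 45) = 19*(-11) = -209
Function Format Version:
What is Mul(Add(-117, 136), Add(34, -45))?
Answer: -209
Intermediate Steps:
Mul(Add(-117, 136), Add(34, -45)) = Mul(19, -11) = -209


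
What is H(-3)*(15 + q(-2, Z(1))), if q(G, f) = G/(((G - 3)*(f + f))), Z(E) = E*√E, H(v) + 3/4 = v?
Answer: -57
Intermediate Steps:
H(v) = -¾ + v
Z(E) = E^(3/2)
q(G, f) = G/(2*f*(-3 + G)) (q(G, f) = G/(((-3 + G)*(2*f))) = G/((2*f*(-3 + G))) = G*(1/(2*f*(-3 + G))) = G/(2*f*(-3 + G)))
H(-3)*(15 + q(-2, Z(1))) = (-¾ - 3)*(15 + (½)*(-2)/(1^(3/2)*(-3 - 2))) = -15*(15 + (½)*(-2)/(1*(-5)))/4 = -15*(15 + (½)*(-2)*1*(-⅕))/4 = -15*(15 + ⅕)/4 = -15/4*76/5 = -57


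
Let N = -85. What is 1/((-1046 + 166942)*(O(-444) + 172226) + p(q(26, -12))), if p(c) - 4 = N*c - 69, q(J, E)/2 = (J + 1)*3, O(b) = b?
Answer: 1/28497932837 ≈ 3.5090e-11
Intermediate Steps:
q(J, E) = 6 + 6*J (q(J, E) = 2*((J + 1)*3) = 2*((1 + J)*3) = 2*(3 + 3*J) = 6 + 6*J)
p(c) = -65 - 85*c (p(c) = 4 + (-85*c - 69) = 4 + (-69 - 85*c) = -65 - 85*c)
1/((-1046 + 166942)*(O(-444) + 172226) + p(q(26, -12))) = 1/((-1046 + 166942)*(-444 + 172226) + (-65 - 85*(6 + 6*26))) = 1/(165896*171782 + (-65 - 85*(6 + 156))) = 1/(28497946672 + (-65 - 85*162)) = 1/(28497946672 + (-65 - 13770)) = 1/(28497946672 - 13835) = 1/28497932837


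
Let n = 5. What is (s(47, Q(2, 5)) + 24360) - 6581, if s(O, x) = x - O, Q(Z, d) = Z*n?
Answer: 17742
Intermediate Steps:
Q(Z, d) = 5*Z (Q(Z, d) = Z*5 = 5*Z)
(s(47, Q(2, 5)) + 24360) - 6581 = ((5*2 - 1*47) + 24360) - 6581 = ((10 - 47) + 24360) - 6581 = (-37 + 24360) - 6581 = 24323 - 6581 = 17742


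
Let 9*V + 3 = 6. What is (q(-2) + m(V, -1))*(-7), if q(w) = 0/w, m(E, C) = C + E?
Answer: 14/3 ≈ 4.6667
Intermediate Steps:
V = 1/3 (V = -1/3 + (1/9)*6 = -1/3 + 2/3 = 1/3 ≈ 0.33333)
q(w) = 0
(q(-2) + m(V, -1))*(-7) = (0 + (-1 + 1/3))*(-7) = (0 - 2/3)*(-7) = -2/3*(-7) = 14/3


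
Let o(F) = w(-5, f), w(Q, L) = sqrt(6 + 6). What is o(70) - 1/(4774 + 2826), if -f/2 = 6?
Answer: -1/7600 + 2*sqrt(3) ≈ 3.4640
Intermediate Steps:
f = -12 (f = -2*6 = -12)
w(Q, L) = 2*sqrt(3) (w(Q, L) = sqrt(12) = 2*sqrt(3))
o(F) = 2*sqrt(3)
o(70) - 1/(4774 + 2826) = 2*sqrt(3) - 1/(4774 + 2826) = 2*sqrt(3) - 1/7600 = -1/7600 + 2*sqrt(3)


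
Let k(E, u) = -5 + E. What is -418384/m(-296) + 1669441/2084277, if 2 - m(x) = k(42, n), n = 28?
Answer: 872086578803/72949695 ≈ 11955.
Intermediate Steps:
m(x) = -35 (m(x) = 2 - (-5 + 42) = 2 - 1*37 = 2 - 37 = -35)
-418384/m(-296) + 1669441/2084277 = -418384/(-35) + 1669441/2084277 = -418384*(-1/35) + 1669441*(1/2084277) = 418384/35 + 1669441/2084277 = 872086578803/72949695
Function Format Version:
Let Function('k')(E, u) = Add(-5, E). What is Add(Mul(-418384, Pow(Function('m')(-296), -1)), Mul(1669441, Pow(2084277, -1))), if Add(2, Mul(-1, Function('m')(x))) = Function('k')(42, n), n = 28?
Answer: Rational(872086578803, 72949695) ≈ 11955.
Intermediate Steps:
Function('m')(x) = -35 (Function('m')(x) = Add(2, Mul(-1, Add(-5, 42))) = Add(2, Mul(-1, 37)) = Add(2, -37) = -35)
Add(Mul(-418384, Pow(Function('m')(-296), -1)), Mul(1669441, Pow(2084277, -1))) = Add(Mul(-418384, Pow(-35, -1)), Mul(1669441, Pow(2084277, -1))) = Add(Mul(-418384, Rational(-1, 35)), Mul(1669441, Rational(1, 2084277))) = Add(Rational(418384, 35), Rational(1669441, 2084277)) = Rational(872086578803, 72949695)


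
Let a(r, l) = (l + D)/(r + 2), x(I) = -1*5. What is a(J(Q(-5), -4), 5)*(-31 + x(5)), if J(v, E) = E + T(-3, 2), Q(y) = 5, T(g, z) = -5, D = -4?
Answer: 36/7 ≈ 5.1429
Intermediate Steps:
x(I) = -5
J(v, E) = -5 + E (J(v, E) = E - 5 = -5 + E)
a(r, l) = (-4 + l)/(2 + r) (a(r, l) = (l - 4)/(r + 2) = (-4 + l)/(2 + r))
a(J(Q(-5), -4), 5)*(-31 + x(5)) = ((-4 + 5)/(2 + (-5 - 4)))*(-31 - 5) = (1/(2 - 9))*(-36) = (1/(-7))*(-36) = -⅐*1*(-36) = -⅐*(-36) = 36/7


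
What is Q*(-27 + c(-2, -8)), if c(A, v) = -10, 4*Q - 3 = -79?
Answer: 703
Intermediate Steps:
Q = -19 (Q = 3/4 + (1/4)*(-79) = 3/4 - 79/4 = -19)
Q*(-27 + c(-2, -8)) = -19*(-27 - 10) = -19*(-37) = 703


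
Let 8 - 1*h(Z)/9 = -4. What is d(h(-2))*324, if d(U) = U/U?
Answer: 324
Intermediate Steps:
h(Z) = 108 (h(Z) = 72 - 9*(-4) = 72 + 36 = 108)
d(U) = 1
d(h(-2))*324 = 1*324 = 324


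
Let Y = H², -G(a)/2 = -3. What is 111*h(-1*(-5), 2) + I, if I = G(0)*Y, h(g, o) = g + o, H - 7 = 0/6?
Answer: 1071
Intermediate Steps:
G(a) = 6 (G(a) = -2*(-3) = 6)
H = 7 (H = 7 + 0/6 = 7 + 0*(⅙) = 7 + 0 = 7)
Y = 49 (Y = 7² = 49)
I = 294 (I = 6*49 = 294)
111*h(-1*(-5), 2) + I = 111*(-1*(-5) + 2) + 294 = 111*(5 + 2) + 294 = 111*7 + 294 = 777 + 294 = 1071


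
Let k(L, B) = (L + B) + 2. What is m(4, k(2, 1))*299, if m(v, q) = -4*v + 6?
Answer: -2990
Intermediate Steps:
k(L, B) = 2 + B + L (k(L, B) = (B + L) + 2 = 2 + B + L)
m(v, q) = 6 - 4*v
m(4, k(2, 1))*299 = (6 - 4*4)*299 = (6 - 16)*299 = -10*299 = -2990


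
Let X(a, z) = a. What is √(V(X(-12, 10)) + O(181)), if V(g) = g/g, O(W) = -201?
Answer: 10*I*√2 ≈ 14.142*I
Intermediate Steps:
V(g) = 1
√(V(X(-12, 10)) + O(181)) = √(1 - 201) = √(-200) = 10*I*√2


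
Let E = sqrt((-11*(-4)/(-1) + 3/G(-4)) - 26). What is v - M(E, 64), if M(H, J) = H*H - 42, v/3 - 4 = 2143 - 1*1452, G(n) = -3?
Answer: 2198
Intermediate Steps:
E = I*sqrt(71) (E = sqrt((-11*(-4)/(-1) + 3/(-3)) - 26) = sqrt((44*(-1) + 3*(-1/3)) - 26) = sqrt((-44 - 1) - 26) = sqrt(-45 - 26) = sqrt(-71) = I*sqrt(71) ≈ 8.4261*I)
v = 2085 (v = 12 + 3*(2143 - 1*1452) = 12 + 3*(2143 - 1452) = 12 + 3*691 = 12 + 2073 = 2085)
M(H, J) = -42 + H**2 (M(H, J) = H**2 - 42 = -42 + H**2)
v - M(E, 64) = 2085 - (-42 + (I*sqrt(71))**2) = 2085 - (-42 - 71) = 2085 - 1*(-113) = 2085 + 113 = 2198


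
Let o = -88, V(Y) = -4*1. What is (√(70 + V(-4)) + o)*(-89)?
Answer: 7832 - 89*√66 ≈ 7109.0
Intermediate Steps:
V(Y) = -4
(√(70 + V(-4)) + o)*(-89) = (√(70 - 4) - 88)*(-89) = (√66 - 88)*(-89) = (-88 + √66)*(-89) = 7832 - 89*√66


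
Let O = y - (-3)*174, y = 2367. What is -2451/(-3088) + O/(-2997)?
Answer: -58355/342768 ≈ -0.17025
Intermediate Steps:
O = 2889 (O = 2367 - (-3)*174 = 2367 - 1*(-522) = 2367 + 522 = 2889)
-2451/(-3088) + O/(-2997) = -2451/(-3088) + 2889/(-2997) = -2451*(-1/3088) + 2889*(-1/2997) = 2451/3088 - 107/111 = -58355/342768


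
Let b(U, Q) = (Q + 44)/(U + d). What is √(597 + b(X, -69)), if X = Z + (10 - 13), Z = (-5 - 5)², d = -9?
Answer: √1155242/44 ≈ 24.428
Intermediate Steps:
Z = 100 (Z = (-10)² = 100)
X = 97 (X = 100 + (10 - 13) = 100 - 3 = 97)
b(U, Q) = (44 + Q)/(-9 + U) (b(U, Q) = (Q + 44)/(U - 9) = (44 + Q)/(-9 + U))
√(597 + b(X, -69)) = √(597 + (44 - 69)/(-9 + 97)) = √(597 - 25/88) = √(52511/88) = √1155242/44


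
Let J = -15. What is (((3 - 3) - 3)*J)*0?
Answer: 0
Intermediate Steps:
(((3 - 3) - 3)*J)*0 = (((3 - 3) - 3)*(-15))*0 = ((0 - 3)*(-15))*0 = -3*(-15)*0 = 45*0 = 0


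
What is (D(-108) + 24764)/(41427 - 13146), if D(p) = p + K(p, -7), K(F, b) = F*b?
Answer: 25412/28281 ≈ 0.89855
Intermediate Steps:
D(p) = -6*p (D(p) = p + p*(-7) = p - 7*p = -6*p)
(D(-108) + 24764)/(41427 - 13146) = (-6*(-108) + 24764)/(41427 - 13146) = (648 + 24764)/28281 = 25412*(1/28281) = 25412/28281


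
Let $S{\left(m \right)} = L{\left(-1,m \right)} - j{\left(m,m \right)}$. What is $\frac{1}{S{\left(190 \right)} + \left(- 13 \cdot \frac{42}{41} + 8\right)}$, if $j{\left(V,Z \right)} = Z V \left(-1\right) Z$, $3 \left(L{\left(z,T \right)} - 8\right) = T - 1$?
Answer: $\frac{41}{281221693} \approx 1.4579 \cdot 10^{-7}$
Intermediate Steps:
$L{\left(z,T \right)} = \frac{23}{3} + \frac{T}{3}$ ($L{\left(z,T \right)} = 8 + \frac{T - 1}{3} = 8 + \frac{-1 + T}{3} = 8 + \left(- \frac{1}{3} + \frac{T}{3}\right) = \frac{23}{3} + \frac{T}{3}$)
$j{\left(V,Z \right)} = - V Z^{2}$ ($j{\left(V,Z \right)} = V Z \left(-1\right) Z = - V Z Z = - V Z^{2}$)
$S{\left(m \right)} = \frac{23}{3} + m^{3} + \frac{m}{3}$ ($S{\left(m \right)} = \left(\frac{23}{3} + \frac{m}{3}\right) - - m m^{2} = \left(\frac{23}{3} + \frac{m}{3}\right) - - m^{3} = \left(\frac{23}{3} + \frac{m}{3}\right) + m^{3} = \frac{23}{3} + m^{3} + \frac{m}{3}$)
$\frac{1}{S{\left(190 \right)} + \left(- 13 \cdot \frac{42}{41} + 8\right)} = \frac{1}{\left(\frac{23}{3} + 190^{3} + \frac{1}{3} \cdot 190\right) + \left(- 13 \cdot \frac{42}{41} + 8\right)} = \frac{1}{\left(\frac{23}{3} + 6859000 + \frac{190}{3}\right) + \left(- 13 \cdot 42 \cdot \frac{1}{41} + 8\right)} = \frac{1}{6859071 + \left(\left(-13\right) \frac{42}{41} + 8\right)} = \frac{1}{6859071 + \left(- \frac{546}{41} + 8\right)} = \frac{1}{6859071 - \frac{218}{41}} = \frac{1}{\frac{281221693}{41}} = \frac{41}{281221693}$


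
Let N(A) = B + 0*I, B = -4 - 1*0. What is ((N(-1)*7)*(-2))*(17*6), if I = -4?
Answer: 5712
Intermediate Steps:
B = -4 (B = -4 + 0 = -4)
N(A) = -4 (N(A) = -4 + 0*(-4) = -4 + 0 = -4)
((N(-1)*7)*(-2))*(17*6) = (-4*7*(-2))*(17*6) = -28*(-2)*102 = 56*102 = 5712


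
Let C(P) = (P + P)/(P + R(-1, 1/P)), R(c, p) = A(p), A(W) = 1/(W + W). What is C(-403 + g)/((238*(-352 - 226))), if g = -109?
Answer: -1/103173 ≈ -9.6925e-6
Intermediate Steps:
A(W) = 1/(2*W)
R(c, p) = 1/(2*p)
C(P) = 4/3 (C(P) = (P + P)/(P + 1/(2*(1/P))) = (2*P)/(P + P/2) = (2*P)/((3*P/2)) = (2*P)*(2/(3*P)) = 4/3)
C(-403 + g)/((238*(-352 - 226))) = 4/(3*((238*(-352 - 226)))) = 4/(3*((238*(-578)))) = (4/3)/(-137564) = (4/3)*(-1/137564) = -1/103173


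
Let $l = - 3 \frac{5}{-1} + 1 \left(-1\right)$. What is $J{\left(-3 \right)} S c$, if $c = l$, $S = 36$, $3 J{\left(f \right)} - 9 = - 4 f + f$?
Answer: $3024$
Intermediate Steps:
$J{\left(f \right)} = 3 - f$ ($J{\left(f \right)} = 3 + \frac{- 4 f + f}{3} = 3 + \frac{\left(-3\right) f}{3} = 3 - f$)
$l = 14$ ($l = - 3 \cdot 5 \left(-1\right) - 1 = \left(-3\right) \left(-5\right) - 1 = 15 - 1 = 14$)
$c = 14$
$J{\left(-3 \right)} S c = \left(3 - -3\right) 36 \cdot 14 = \left(3 + 3\right) 36 \cdot 14 = 6 \cdot 36 \cdot 14 = 216 \cdot 14 = 3024$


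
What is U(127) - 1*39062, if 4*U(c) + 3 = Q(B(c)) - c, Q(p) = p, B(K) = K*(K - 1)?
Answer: -35094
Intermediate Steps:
B(K) = K*(-1 + K)
U(c) = -¾ - c/4 + c*(-1 + c)/4 (U(c) = -¾ + (c*(-1 + c) - c)/4 = -¾ + (-c + c*(-1 + c))/4 = -¾ + (-c/4 + c*(-1 + c)/4) = -¾ - c/4 + c*(-1 + c)/4)
U(127) - 1*39062 = (-¾ - ¼*127 + (¼)*127*(-1 + 127)) - 1*39062 = (-¾ - 127/4 + (¼)*127*126) - 39062 = (-¾ - 127/4 + 8001/2) - 39062 = 3968 - 39062 = -35094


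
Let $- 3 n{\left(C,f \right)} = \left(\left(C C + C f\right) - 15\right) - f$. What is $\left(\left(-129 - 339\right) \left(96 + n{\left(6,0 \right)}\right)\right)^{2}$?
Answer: $1734889104$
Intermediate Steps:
$n{\left(C,f \right)} = 5 - \frac{C^{2}}{3} + \frac{f}{3} - \frac{C f}{3}$ ($n{\left(C,f \right)} = - \frac{\left(\left(C C + C f\right) - 15\right) - f}{3} = - \frac{\left(\left(C^{2} + C f\right) - 15\right) - f}{3} = - \frac{\left(-15 + C^{2} + C f\right) - f}{3} = - \frac{-15 + C^{2} - f + C f}{3} = 5 - \frac{C^{2}}{3} + \frac{f}{3} - \frac{C f}{3}$)
$\left(\left(-129 - 339\right) \left(96 + n{\left(6,0 \right)}\right)\right)^{2} = \left(\left(-129 - 339\right) \left(96 + \left(5 - \frac{6^{2}}{3} + \frac{1}{3} \cdot 0 - 2 \cdot 0\right)\right)\right)^{2} = \left(- 468 \left(96 + \left(5 - 12 + 0 + 0\right)\right)\right)^{2} = \left(- 468 \left(96 - 7\right)\right)^{2} = \left(\left(-468\right) 89\right)^{2} = \left(-41652\right)^{2} = 1734889104$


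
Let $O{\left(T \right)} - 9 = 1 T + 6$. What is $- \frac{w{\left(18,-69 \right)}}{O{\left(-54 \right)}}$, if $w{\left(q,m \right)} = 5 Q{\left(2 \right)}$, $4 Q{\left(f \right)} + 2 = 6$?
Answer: $\frac{5}{39} \approx 0.12821$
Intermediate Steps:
$O{\left(T \right)} = 15 + T$ ($O{\left(T \right)} = 9 + \left(1 T + 6\right) = 9 + \left(T + 6\right) = 9 + \left(6 + T\right) = 15 + T$)
$Q{\left(f \right)} = 1$ ($Q{\left(f \right)} = - \frac{1}{2} + \frac{1}{4} \cdot 6 = - \frac{1}{2} + \frac{3}{2} = 1$)
$w{\left(q,m \right)} = 5$ ($w{\left(q,m \right)} = 5 \cdot 1 = 5$)
$- \frac{w{\left(18,-69 \right)}}{O{\left(-54 \right)}} = - \frac{5}{15 - 54} = - \frac{5}{-39} = - \frac{5 \left(-1\right)}{39} = \left(-1\right) \left(- \frac{5}{39}\right) = \frac{5}{39}$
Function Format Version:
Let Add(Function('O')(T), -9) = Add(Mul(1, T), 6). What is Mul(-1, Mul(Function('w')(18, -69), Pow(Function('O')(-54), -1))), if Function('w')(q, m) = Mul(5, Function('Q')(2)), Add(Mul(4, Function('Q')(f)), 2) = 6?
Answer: Rational(5, 39) ≈ 0.12821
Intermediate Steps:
Function('O')(T) = Add(15, T) (Function('O')(T) = Add(9, Add(Mul(1, T), 6)) = Add(9, Add(T, 6)) = Add(9, Add(6, T)) = Add(15, T))
Function('Q')(f) = 1 (Function('Q')(f) = Add(Rational(-1, 2), Mul(Rational(1, 4), 6)) = Add(Rational(-1, 2), Rational(3, 2)) = 1)
Function('w')(q, m) = 5 (Function('w')(q, m) = Mul(5, 1) = 5)
Mul(-1, Mul(Function('w')(18, -69), Pow(Function('O')(-54), -1))) = Mul(-1, Mul(5, Pow(Add(15, -54), -1))) = Mul(-1, Mul(5, Pow(-39, -1))) = Mul(-1, Mul(5, Rational(-1, 39))) = Mul(-1, Rational(-5, 39)) = Rational(5, 39)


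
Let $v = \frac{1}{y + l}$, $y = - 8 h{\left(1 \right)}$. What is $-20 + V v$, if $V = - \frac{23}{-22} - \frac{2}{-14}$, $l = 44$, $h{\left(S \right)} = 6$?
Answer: $- \frac{12503}{616} \approx -20.297$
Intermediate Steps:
$y = -48$ ($y = \left(-8\right) 6 = -48$)
$v = - \frac{1}{4}$ ($v = \frac{1}{-48 + 44} = \frac{1}{-4} = - \frac{1}{4} \approx -0.25$)
$V = \frac{183}{154}$ ($V = \left(-23\right) \left(- \frac{1}{22}\right) - - \frac{1}{7} = \frac{23}{22} + \frac{1}{7} = \frac{183}{154} \approx 1.1883$)
$-20 + V v = -20 + \frac{183}{154} \left(- \frac{1}{4}\right) = -20 - \frac{183}{616} = - \frac{12503}{616}$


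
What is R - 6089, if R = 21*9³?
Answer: 9220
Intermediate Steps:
R = 15309 (R = 21*729 = 15309)
R - 6089 = 15309 - 6089 = 9220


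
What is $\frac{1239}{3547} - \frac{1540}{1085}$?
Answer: $- \frac{117659}{109957} \approx -1.07$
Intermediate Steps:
$\frac{1239}{3547} - \frac{1540}{1085} = 1239 \cdot \frac{1}{3547} - \frac{44}{31} = \frac{1239}{3547} - \frac{44}{31} = - \frac{117659}{109957}$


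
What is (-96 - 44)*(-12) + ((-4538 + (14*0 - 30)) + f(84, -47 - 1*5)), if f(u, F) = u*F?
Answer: -7256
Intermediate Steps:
f(u, F) = F*u
(-96 - 44)*(-12) + ((-4538 + (14*0 - 30)) + f(84, -47 - 1*5)) = (-96 - 44)*(-12) + ((-4538 + (14*0 - 30)) + (-47 - 1*5)*84) = -140*(-12) + ((-4538 + (0 - 30)) + (-47 - 5)*84) = 1680 + ((-4538 - 30) - 52*84) = 1680 + (-4568 - 4368) = 1680 - 8936 = -7256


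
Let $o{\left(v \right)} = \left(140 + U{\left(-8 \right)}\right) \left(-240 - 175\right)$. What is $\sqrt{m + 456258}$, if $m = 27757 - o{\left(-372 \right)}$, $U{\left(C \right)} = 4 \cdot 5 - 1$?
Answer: $100 \sqrt{55} \approx 741.62$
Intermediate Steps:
$U{\left(C \right)} = 19$ ($U{\left(C \right)} = 20 - 1 = 19$)
$o{\left(v \right)} = -65985$ ($o{\left(v \right)} = \left(140 + 19\right) \left(-240 - 175\right) = 159 \left(-415\right) = -65985$)
$m = 93742$ ($m = 27757 - -65985 = 27757 + 65985 = 93742$)
$\sqrt{m + 456258} = \sqrt{93742 + 456258} = \sqrt{550000} = 100 \sqrt{55}$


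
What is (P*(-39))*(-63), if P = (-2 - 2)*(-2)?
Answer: 19656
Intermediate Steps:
P = 8 (P = -4*(-2) = 8)
(P*(-39))*(-63) = (8*(-39))*(-63) = -312*(-63) = 19656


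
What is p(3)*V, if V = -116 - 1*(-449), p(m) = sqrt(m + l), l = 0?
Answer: 333*sqrt(3) ≈ 576.77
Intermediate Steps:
p(m) = sqrt(m) (p(m) = sqrt(m + 0) = sqrt(m))
V = 333 (V = -116 + 449 = 333)
p(3)*V = sqrt(3)*333 = 333*sqrt(3)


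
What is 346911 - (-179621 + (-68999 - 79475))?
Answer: 675006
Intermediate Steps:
346911 - (-179621 + (-68999 - 79475)) = 346911 - (-179621 - 148474) = 346911 - 1*(-328095) = 346911 + 328095 = 675006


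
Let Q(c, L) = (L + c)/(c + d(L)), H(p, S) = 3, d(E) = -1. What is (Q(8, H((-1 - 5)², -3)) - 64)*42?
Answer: -2622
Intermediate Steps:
Q(c, L) = (L + c)/(-1 + c) (Q(c, L) = (L + c)/(c - 1) = (L + c)/(-1 + c))
(Q(8, H((-1 - 5)², -3)) - 64)*42 = ((3 + 8)/(-1 + 8) - 64)*42 = (11/7 - 64)*42 = -437/7*42 = -2622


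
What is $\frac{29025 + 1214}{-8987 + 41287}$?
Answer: $\frac{30239}{32300} \approx 0.93619$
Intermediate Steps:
$\frac{29025 + 1214}{-8987 + 41287} = \frac{30239}{32300}$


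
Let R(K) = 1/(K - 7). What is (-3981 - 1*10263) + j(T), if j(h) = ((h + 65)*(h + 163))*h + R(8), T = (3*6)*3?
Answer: 1380199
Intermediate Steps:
T = 54 (T = 18*3 = 54)
R(K) = 1/(-7 + K)
j(h) = 1 + h*(65 + h)*(163 + h) (j(h) = ((h + 65)*(h + 163))*h + 1/(-7 + 8) = ((65 + h)*(163 + h))*h + 1/1 = h*(65 + h)*(163 + h) + 1 = 1 + h*(65 + h)*(163 + h))
(-3981 - 1*10263) + j(T) = (-3981 - 1*10263) + (1 + 54**3 + 228*54**2 + 10595*54) = (-3981 - 10263) + (1 + 157464 + 228*2916 + 572130) = -14244 + (1 + 157464 + 664848 + 572130) = -14244 + 1394443 = 1380199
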